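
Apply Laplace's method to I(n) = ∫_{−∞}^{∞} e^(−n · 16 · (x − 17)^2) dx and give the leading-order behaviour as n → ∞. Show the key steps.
I(n) = sqrt(π/(16n))

Here φ(x) = 16 · (x − 17)^2 has its unique minimum at x* = 17 with φ(x*) = 0 and φ''(x*) = 32. Laplace's method gives
  I(n) ~ e^(−n φ(x*)) · sqrt(2π / (n · φ''(x*))) = sqrt(2π / (32n)) = sqrt(π/(16n)).
This is exact: substituting u = (x − 17)·sqrt(16n) gives I(n) = (1/sqrt(16n)) ∫_{−∞}^{∞} e^(−u^2) du = sqrt(π/(16n)).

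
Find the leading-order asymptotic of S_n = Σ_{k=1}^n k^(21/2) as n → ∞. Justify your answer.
S_n ~ (2/23) · n^(23/2)

Integral comparison: Σ_{k=1}^n k^(21/2) = ∫_0^n x^(21/2) dx + O(n^(21/2)). The integral is n^(1 + 21/2) / (1 + 21/2) = n^((21+2)/2) / ((21+2)/2) = (2/23) · n^(23/2).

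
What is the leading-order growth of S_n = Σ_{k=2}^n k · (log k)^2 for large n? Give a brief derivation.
S_n ~ n^2 · (log n)^2 / 2

By integral comparison, S_n = ∫_1^n x · (log x)^2 dx + O(n · (log n)^2). For the integral, the leading term of ∫_1^n x^1 (log x)^2 dx is n^2/2 · (log n)^2 (by repeated integration by parts; each step lowers the log-exponent and produces a relatively O(1/log n) correction). Hence S_n ~ n^2 · (log n)^2 / 2.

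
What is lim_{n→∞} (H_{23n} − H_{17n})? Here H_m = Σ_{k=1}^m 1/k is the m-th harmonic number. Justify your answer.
lim = ln(23/17)

Euler-Maclaurin gives H_m = ln m + γ + 1/(2m) + O(1/m^2). The γ and O(1/m) terms cancel in the difference:
  H_{23n} − H_{17n} = ln(23n) − ln(17n) + O(1/n) = ln(23/17) + O(1/n).
Hence the limit is ln(23/17).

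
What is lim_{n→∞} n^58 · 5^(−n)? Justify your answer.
lim = 0

Exponentials with base > 1 dominate every fixed polynomial: for any fixed c, n^c / 5^n → 0 as n → ∞ (e.g. by the ratio test, or by writing 5^n = e^(n ln 5) and noting e^(n ln 5) / n^c → ∞). Hence n^58 · 5^(−n) = n^58 / 5^n → 0.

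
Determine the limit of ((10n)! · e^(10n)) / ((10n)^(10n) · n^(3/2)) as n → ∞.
lim = 0

Stirling: (10n)! ~ sqrt(2π·10n) · (10n/e)^(10n). Hence
  (10n)! · e^(10n) / (10n)^(10n) ~ sqrt(2π·10n).
Dividing by n^(3/2): sqrt(2π·10n) / n^(3/2) = sqrt(2π·10) · n^((1−3)/2), so the expression behaves like sqrt(2π·10) · n^((1−3)/2) → 0.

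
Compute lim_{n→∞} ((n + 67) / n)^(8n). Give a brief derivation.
lim = e^536

Rewrite as (1 + 67/n)^(8n). By the standard limit (1 + x/n)^n → e^x, we have (1 + 67/n)^n → e^67, and raising to the 8th power gives e^536.
More precisely, ln[(1 + 67/n)^(8n)] = 8n · ln(1 + 67/n) = 8n · (67/n + O(1/n^2)) = 536 + O(1/n) → 536.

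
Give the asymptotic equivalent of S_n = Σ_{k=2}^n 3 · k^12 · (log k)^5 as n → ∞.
S_n ~ 3 · n^13 · (log n)^5 / 13

By integral comparison, S_n = ∫_1^n 3 · x^12 · (log x)^5 dx + O(n^12 · (log n)^5). For the integral, the leading term of ∫_1^n x^12 (log x)^5 dx is n^13/13 · (log n)^5 (by repeated integration by parts; each step lowers the log-exponent and produces a relatively O(1/log n) correction). Hence S_n ~ 3 · n^13 · (log n)^5 / 13.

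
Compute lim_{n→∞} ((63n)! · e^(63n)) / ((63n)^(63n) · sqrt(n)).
lim = sqrt(2π·63)

Stirling: (63n)! ~ sqrt(2π·63n) · (63n/e)^(63n). Hence
  (63n)! · e^(63n) / (63n)^(63n) ~ sqrt(2π·63n).
Dividing by sqrt(n): sqrt(2π·63n) / sqrt(n) = sqrt(2π·63) · n^((1−1)/2), so the limit is sqrt(2π·63).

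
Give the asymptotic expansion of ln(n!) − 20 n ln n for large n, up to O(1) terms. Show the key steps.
ln(n!) − 20 n ln n = −19 n ln n − n + (1/2) ln(2π n) + O(1/n)

Stirling: ln((n)!) = n ln(n) − n + (1/2) ln(2π·n) + O(1/n).
Here n ln(n) = n ln n.
Subtract 20n ln n: leading term is (1 − 20) n ln n = −19 n ln n. The next term is −n. Then the (1/2) ln(2π·n) correction.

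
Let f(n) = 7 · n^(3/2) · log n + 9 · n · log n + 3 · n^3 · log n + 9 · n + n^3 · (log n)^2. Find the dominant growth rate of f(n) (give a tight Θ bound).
f(n) ∈ Θ(n^3 · (log n)^2)

Compare the terms by growth order. For large n, n^a · (log n)^b dominates n^a' · (log n)^b' iff a > a', or (a = a' and b > b'). Ranking the 5 terms shows the dominant one is n^3 · (log n)^2. Hence f(n) ∈ Θ(n^3 · (log n)^2).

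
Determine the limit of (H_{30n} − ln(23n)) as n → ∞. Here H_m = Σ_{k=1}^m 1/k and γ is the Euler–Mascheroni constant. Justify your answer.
lim = ln(30/23) + γ

By Euler-Maclaurin, H_m = ln m + γ + O(1/m). So
  H_{30n} − ln(23n) = ln(30n) + γ − ln(23n) + O(1/n)
                       = ln(30/23) + γ + O(1/n).
Hence the limit is ln(30/23) + γ.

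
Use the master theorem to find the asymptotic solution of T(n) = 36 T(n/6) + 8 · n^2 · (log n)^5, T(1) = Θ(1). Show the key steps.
T(n) = Θ(n^2 · (log n)^6)

Here log_6 36 = 2 and f(n) = 8 · n^2 · (log n)^5 = Θ(n^(log_6 36) · (log n)^5). This is the extended Case 2 of the master theorem (f matches the critical exponent up to log factors), giving T(n) = Θ(n^(log_6 36) · (log n)^(5+1)) = Θ(n^2 · (log n)^6).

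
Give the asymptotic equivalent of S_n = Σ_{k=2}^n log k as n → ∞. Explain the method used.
S_n ~ n log n − n

By integral comparison, S_n = ∫_1^n log x dx + O(log n). For the integral, ∫ log x dx = n log n − n. Hence S_n ~ n log n − n.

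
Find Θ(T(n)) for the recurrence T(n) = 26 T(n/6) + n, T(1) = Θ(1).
T(n) = Θ(n^(log_6 26))

Master theorem: compare f(n) = n to n^(log_6 26) where log_6 26 ≈ 1.818. Since 1 < log_6 26, we have f(n) = O(n^(log_6 26 − ε)) for some ε > 0 — Case 1. Hence T(n) = Θ(n^(log_6 26)).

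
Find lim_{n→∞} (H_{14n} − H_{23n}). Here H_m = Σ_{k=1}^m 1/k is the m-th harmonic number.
lim = ln(14/23)

Euler-Maclaurin gives H_m = ln m + γ + 1/(2m) + O(1/m^2). The γ and O(1/m) terms cancel in the difference:
  H_{14n} − H_{23n} = ln(14n) − ln(23n) + O(1/n) = ln(14/23) + O(1/n).
Hence the limit is ln(14/23).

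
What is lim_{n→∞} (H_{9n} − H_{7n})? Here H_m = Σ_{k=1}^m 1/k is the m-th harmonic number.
lim = ln(9/7)

Euler-Maclaurin gives H_m = ln m + γ + 1/(2m) + O(1/m^2). The γ and O(1/m) terms cancel in the difference:
  H_{9n} − H_{7n} = ln(9n) − ln(7n) + O(1/n) = ln(9/7) + O(1/n).
Hence the limit is ln(9/7).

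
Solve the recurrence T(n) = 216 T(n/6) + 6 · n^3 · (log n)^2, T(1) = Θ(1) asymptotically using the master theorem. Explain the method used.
T(n) = Θ(n^3 · (log n)^3)

Here log_6 216 = 3 and f(n) = 6 · n^3 · (log n)^2 = Θ(n^(log_6 216) · (log n)^2). This is the extended Case 2 of the master theorem (f matches the critical exponent up to log factors), giving T(n) = Θ(n^(log_6 216) · (log n)^(2+1)) = Θ(n^3 · (log n)^3).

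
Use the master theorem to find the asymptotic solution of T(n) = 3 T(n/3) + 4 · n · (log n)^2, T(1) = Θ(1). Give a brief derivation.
T(n) = Θ(n · (log n)^3)

Here log_3 3 = 1 and f(n) = 4 · n · (log n)^2 = Θ(n^(log_3 3) · (log n)^2). This is the extended Case 2 of the master theorem (f matches the critical exponent up to log factors), giving T(n) = Θ(n^(log_3 3) · (log n)^(2+1)) = Θ(n · (log n)^3).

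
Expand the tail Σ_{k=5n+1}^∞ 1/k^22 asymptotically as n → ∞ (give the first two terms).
Σ_{k>5n} 1/k^22 = 1/(21 · (5n)^21) − 1/(2 · (5n)^22) + O(1/(5n)^23)

Compare to the integral: ∫_{5n}^∞ x^(−22) dx = [−x^(−21)/21]_{5n}^∞ = 1/((22−1)·(5n)^21). The Euler-Maclaurin correction adds −f(5n)/2 = −1/(2·(5n)^22). Euler-Maclaurin then gives
  Σ_{k>5n} 1/k^22 = ∫_{5n}^∞ dx/x^22 − 1/(2·(5n)^22) + O(1/(5n)^23).
(Equivalently this is ζ(22) − Σ_{k≤5n} 1/k^22.)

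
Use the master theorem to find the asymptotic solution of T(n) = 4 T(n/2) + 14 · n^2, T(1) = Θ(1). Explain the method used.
T(n) = Θ(n^2 log n)

log_2 4 = 2, and f(n) = 14 · n^2 = Θ(n^(log_2 4)). This is Case 2 of the master theorem: T(n) = Θ(f(n) · log n) = Θ(n^2 log n).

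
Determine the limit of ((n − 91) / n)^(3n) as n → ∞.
lim = e^(−273)

Rewrite as (1 − 91/n)^(3n). By the standard limit (1 + x/n)^n → e^x, we have (1 − 91/n)^n → e^(−91), and raising to the 3rd power gives e^(−273).
More precisely, ln[(1 − 91/n)^(3n)] = 3n · ln(1 − 91/n) = 3n · (-91/n + O(1/n^2)) = -273 + O(1/n) → -273.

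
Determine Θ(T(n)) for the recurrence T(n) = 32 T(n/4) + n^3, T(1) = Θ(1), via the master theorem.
T(n) = Θ(n^3)

log_4 32 ≈ 2.500. f(n) = n^3 dominates n^(log_4 32) since 3 > 2.500, and the regularity condition a·f(n/b) = 32·(n/4)^3 = (32/64)·n^3 ≤ c·f(n) holds with c = 32/64 ≈ 0.5 < 1. So this is Case 3: T(n) = Θ(f(n)) = Θ(n^3).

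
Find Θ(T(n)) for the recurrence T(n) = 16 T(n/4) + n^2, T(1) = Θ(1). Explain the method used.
T(n) = Θ(n^2 log n)

log_4 16 = 2, and f(n) = n^2 = Θ(n^(log_4 16)). This is Case 2 of the master theorem: T(n) = Θ(f(n) · log n) = Θ(n^2 log n).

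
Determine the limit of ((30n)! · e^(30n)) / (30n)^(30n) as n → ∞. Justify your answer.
lim = ∞

Stirling: (30n)! ~ sqrt(2π·30n) · (30n/e)^(30n). Hence
  (30n)! · e^(30n) / (30n)^(30n) ~ sqrt(2π·30n) = sqrt(2π·30) · sqrt(n) → ∞.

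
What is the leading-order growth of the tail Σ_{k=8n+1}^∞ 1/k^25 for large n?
Σ_{k>8n} 1/k^25 ~ 1/(24 · (8n)^24)

Compare to the integral: ∫_{8n}^∞ x^(−25) dx = [−x^(−24)/24]_{8n}^∞ = 1/((25−1)·(8n)^24). Euler-Maclaurin then gives
  Σ_{k>8n} 1/k^25 = ∫_{8n}^∞ dx/x^25 − 1/(2·(8n)^25) + O(1/(8n)^26).
(Equivalently this is ζ(25) − Σ_{k≤8n} 1/k^25.)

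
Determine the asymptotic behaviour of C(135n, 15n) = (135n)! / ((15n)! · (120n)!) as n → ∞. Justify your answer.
C(135n, 15n) ~ (387420489/16777216)^(15n) · sqrt(9/(16π·15n))

Write N = 15n. Apply Stirling to each factorial:
  (9N)! ~ sqrt(2π·9N) · (9N/e)^(9N),
  N! ~ sqrt(2π N) · (N/e)^N,
  (8N)! ~ sqrt(2π·8N) · (8N/e)^(8N).
The exponential factors combine to (9N)^(9N) / (N^N · (8N)^(8N)) = 9^(9N)/8^(8N) = (9^9/8^8)^N = (387420489/16777216)^N.
The square-root prefactors combine to sqrt(2π·9N) / (sqrt(2π N)·sqrt(2π·8N)) = sqrt(9 / (2π·8·N)) = sqrt(9/(16π·15n)).
Substituting N = 15n: C(135n, 15n) ~ (387420489/16777216)^(15n) · sqrt(9/(16π·15n)).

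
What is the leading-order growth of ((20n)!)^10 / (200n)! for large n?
((20n)!)^10/(200n)! ~ ((2π·20n)^(9/2) / sqrt(10)) · 10^(−10·20n)  →  0

Write N = 20n. Stirling: N! ~ sqrt(2π N)(N/e)^N and (10N)! ~ sqrt(2π·10N)·(10N/e)^(10N).
  (N!)^10/(10N)! ~ (2π N)^(10/2) (N/e)^(10N) / [sqrt(2π·10N) (10N/e)^(10N)]
     = (2π N)^(10/2) / sqrt(2π·10N) · (N/(10N))^(10N)
     = (2π N)^((10−1)/2) / sqrt(10) · 10^(−10N).
Since 10^10 > 1, the factor 10^(−10N) decays exponentially, so the ratio → 0. Substituting N = 20n gives the stated form.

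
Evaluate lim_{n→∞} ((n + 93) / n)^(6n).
lim = e^558

Rewrite as (1 + 93/n)^(6n). By the standard limit (1 + x/n)^n → e^x, we have (1 + 93/n)^n → e^93, and raising to the 6th power gives e^558.
More precisely, ln[(1 + 93/n)^(6n)] = 6n · ln(1 + 93/n) = 6n · (93/n + O(1/n^2)) = 558 + O(1/n) → 558.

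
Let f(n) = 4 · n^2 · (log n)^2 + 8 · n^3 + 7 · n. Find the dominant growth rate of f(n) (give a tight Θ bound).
f(n) ∈ Θ(n^3)

Compare the terms by growth order. For large n, n^a · (log n)^b dominates n^a' · (log n)^b' iff a > a', or (a = a' and b > b'). Ranking the 3 terms shows the dominant one is 8 · n^3. Hence f(n) ∈ Θ(n^3).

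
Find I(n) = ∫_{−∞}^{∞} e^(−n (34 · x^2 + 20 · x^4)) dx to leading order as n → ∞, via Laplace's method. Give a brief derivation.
I(n) ~ sqrt(π/(34n))

φ(x) = 34 · x^2 + 20 · x^4 has its unique global minimum at x* = 0 (since φ'(x) = 68x + 80x^3 = 0 only at x = 0 for real x with both coefficients positive, and φ → ∞ as |x| → ∞). At x* = 0, φ(0) = 0 and φ''(0) = 68. Laplace's method then gives
  I(n) ~ sqrt(2π / (n · φ''(0))) · e^(−n φ(0)) = sqrt(2π / (68n)) = sqrt(π/(34n)).
The 20 · x^4 term contributes only at subleading order (an O(1/n) relative correction).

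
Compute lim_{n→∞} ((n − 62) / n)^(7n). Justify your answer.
lim = e^(−434)

Rewrite as (1 − 62/n)^(7n). By the standard limit (1 + x/n)^n → e^x, we have (1 − 62/n)^n → e^(−62), and raising to the 7th power gives e^(−434).
More precisely, ln[(1 − 62/n)^(7n)] = 7n · ln(1 − 62/n) = 7n · (-62/n + O(1/n^2)) = -434 + O(1/n) → -434.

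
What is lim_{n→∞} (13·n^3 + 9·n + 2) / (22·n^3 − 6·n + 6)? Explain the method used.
lim = 13/22

For large n the leading n^3 terms dominate both numerator and denominator. Dividing top and bottom by n^3, every other term tends to 0, leaving 13/22.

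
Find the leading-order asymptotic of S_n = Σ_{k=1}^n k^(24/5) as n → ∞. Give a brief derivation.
S_n ~ (5/29) · n^(29/5)

Integral comparison: Σ_{k=1}^n k^(24/5) = ∫_0^n x^(24/5) dx + O(n^(24/5)). The integral is n^(1 + 24/5) / (1 + 24/5) = n^((24+5)/5) / ((24+5)/5) = (5/29) · n^(29/5).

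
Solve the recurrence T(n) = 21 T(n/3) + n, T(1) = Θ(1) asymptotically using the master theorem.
T(n) = Θ(n^(log_3 21))

Master theorem: compare f(n) = n to n^(log_3 21) where log_3 21 ≈ 2.771. Since 1 < log_3 21, we have f(n) = O(n^(log_3 21 − ε)) for some ε > 0 — Case 1. Hence T(n) = Θ(n^(log_3 21)).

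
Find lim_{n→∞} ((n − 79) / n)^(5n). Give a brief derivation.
lim = e^(−395)

Rewrite as (1 − 79/n)^(5n). By the standard limit (1 + x/n)^n → e^x, we have (1 − 79/n)^n → e^(−79), and raising to the 5th power gives e^(−395).
More precisely, ln[(1 − 79/n)^(5n)] = 5n · ln(1 − 79/n) = 5n · (-79/n + O(1/n^2)) = -395 + O(1/n) → -395.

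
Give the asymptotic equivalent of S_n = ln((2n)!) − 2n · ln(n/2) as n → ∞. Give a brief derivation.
S_n ~ 2n · (ln 4 − 1) + O(ln n)

Stirling: ln((2n)!) = 2n ln(2n) − 2n + O(ln n).
  S_n = 2n ln(2n) − 2n − 2n ln(n/2) + O(ln n)
      = 2n ln(2n) − 2n ln n + 2n ln 2 − 2n + O(ln n)
      = 2n ln 2 + 2n ln 2 − 2n + O(ln n)
      = 2n (ln 4 − 1) + O(ln n).
Numerically ln(4) − 1 ≈ 0.3863.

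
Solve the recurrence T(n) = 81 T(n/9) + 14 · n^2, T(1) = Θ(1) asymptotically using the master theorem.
T(n) = Θ(n^2 log n)

log_9 81 = 2, and f(n) = 14 · n^2 = Θ(n^(log_9 81)). This is Case 2 of the master theorem: T(n) = Θ(f(n) · log n) = Θ(n^2 log n).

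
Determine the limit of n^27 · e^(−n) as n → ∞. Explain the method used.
lim = 0

Exponentials with base > 1 dominate every fixed polynomial: for any fixed c, n^c / e^n → 0 as n → ∞ (e.g. by the ratio test, or since e^n grows faster than any power of n). Hence n^27 · e^(−n) = n^27 / e^n → 0.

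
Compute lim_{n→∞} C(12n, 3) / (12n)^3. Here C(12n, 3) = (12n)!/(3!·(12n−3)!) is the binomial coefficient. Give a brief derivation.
lim = 1/3! = 1/6

With N = 12n → ∞: C(N, 3) / N^3 = [N(N−1)…(N−2)] / (3! · N^3) = (1/3!) · 1 · (1 − 1/(12n)) · (1 − 2/(12n)). Each factor → 1 as N → ∞, so the limit is 1/3! = 1/6.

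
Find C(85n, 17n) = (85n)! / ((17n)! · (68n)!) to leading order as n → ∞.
C(85n, 17n) ~ (3125/256)^(17n) · sqrt(5/(8π·17n))

Write N = 17n. Apply Stirling to each factorial:
  (5N)! ~ sqrt(2π·5N) · (5N/e)^(5N),
  N! ~ sqrt(2π N) · (N/e)^N,
  (4N)! ~ sqrt(2π·4N) · (4N/e)^(4N).
The exponential factors combine to (5N)^(5N) / (N^N · (4N)^(4N)) = 5^(5N)/4^(4N) = (5^5/4^4)^N = (3125/256)^N.
The square-root prefactors combine to sqrt(2π·5N) / (sqrt(2π N)·sqrt(2π·4N)) = sqrt(5 / (2π·4·N)) = sqrt(5/(8π·17n)).
Substituting N = 17n: C(85n, 17n) ~ (3125/256)^(17n) · sqrt(5/(8π·17n)).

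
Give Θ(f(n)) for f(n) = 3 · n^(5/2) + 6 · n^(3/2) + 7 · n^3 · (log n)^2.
f(n) ∈ Θ(n^3 · (log n)^2)

Compare the terms by growth order. For large n, n^a · (log n)^b dominates n^a' · (log n)^b' iff a > a', or (a = a' and b > b'). Ranking the 3 terms shows the dominant one is 7 · n^3 · (log n)^2. Hence f(n) ∈ Θ(n^3 · (log n)^2).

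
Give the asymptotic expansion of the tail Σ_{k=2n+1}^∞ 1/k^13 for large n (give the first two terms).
Σ_{k>2n} 1/k^13 = 1/(12 · (2n)^12) − 1/(2 · (2n)^13) + O(1/(2n)^14)

Compare to the integral: ∫_{2n}^∞ x^(−13) dx = [−x^(−12)/12]_{2n}^∞ = 1/((13−1)·(2n)^12). The Euler-Maclaurin correction adds −f(2n)/2 = −1/(2·(2n)^13). Euler-Maclaurin then gives
  Σ_{k>2n} 1/k^13 = ∫_{2n}^∞ dx/x^13 − 1/(2·(2n)^13) + O(1/(2n)^14).
(Equivalently this is ζ(13) − Σ_{k≤2n} 1/k^13.)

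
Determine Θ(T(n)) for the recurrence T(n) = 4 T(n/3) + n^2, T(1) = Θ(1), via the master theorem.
T(n) = Θ(n^2)

log_3 4 ≈ 1.262. f(n) = n^2 dominates n^(log_3 4) since 2 > 1.262, and the regularity condition a·f(n/b) = 4·(n/3)^2 = (4/9)·n^2 ≤ c·f(n) holds with c = 4/9 ≈ 0.444 < 1. So this is Case 3: T(n) = Θ(f(n)) = Θ(n^2).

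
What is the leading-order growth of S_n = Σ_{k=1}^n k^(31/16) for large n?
S_n ~ (16/47) · n^(47/16)

Integral comparison: Σ_{k=1}^n k^(31/16) = ∫_0^n x^(31/16) dx + O(n^(31/16)). The integral is n^(1 + 31/16) / (1 + 31/16) = n^((31+16)/16) / ((31+16)/16) = (16/47) · n^(47/16).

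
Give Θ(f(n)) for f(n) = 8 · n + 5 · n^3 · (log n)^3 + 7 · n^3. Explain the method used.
f(n) ∈ Θ(n^3 · (log n)^3)

Compare the terms by growth order. For large n, n^a · (log n)^b dominates n^a' · (log n)^b' iff a > a', or (a = a' and b > b'). Ranking the 3 terms shows the dominant one is 5 · n^3 · (log n)^3. Hence f(n) ∈ Θ(n^3 · (log n)^3).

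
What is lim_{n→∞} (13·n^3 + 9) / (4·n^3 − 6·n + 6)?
lim = 13/4

For large n the leading n^3 terms dominate both numerator and denominator. Dividing top and bottom by n^3, every other term tends to 0, leaving 13/4.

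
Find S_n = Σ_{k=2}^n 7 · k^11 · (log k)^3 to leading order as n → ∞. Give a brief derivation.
S_n ~ 7 · n^12 · (log n)^3 / 12

By integral comparison, S_n = ∫_1^n 7 · x^11 · (log x)^3 dx + O(n^11 · (log n)^3). For the integral, the leading term of ∫_1^n x^11 (log x)^3 dx is n^12/12 · (log n)^3 (by repeated integration by parts; each step lowers the log-exponent and produces a relatively O(1/log n) correction). Hence S_n ~ 7 · n^12 · (log n)^3 / 12.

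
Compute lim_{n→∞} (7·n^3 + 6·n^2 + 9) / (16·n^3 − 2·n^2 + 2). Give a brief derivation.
lim = 7/16

For large n the leading n^3 terms dominate both numerator and denominator. Dividing top and bottom by n^3, every other term tends to 0, leaving 7/16.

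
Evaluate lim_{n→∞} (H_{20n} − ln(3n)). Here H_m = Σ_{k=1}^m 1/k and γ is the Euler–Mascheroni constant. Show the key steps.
lim = ln(20/3) + γ

By Euler-Maclaurin, H_m = ln m + γ + O(1/m). So
  H_{20n} − ln(3n) = ln(20n) + γ − ln(3n) + O(1/n)
                       = ln(20/3) + γ + O(1/n).
Hence the limit is ln(20/3) + γ.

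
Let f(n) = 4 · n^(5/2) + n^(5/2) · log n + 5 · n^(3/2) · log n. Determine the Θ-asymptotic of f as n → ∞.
f(n) ∈ Θ(n^(5/2) · log n)

Compare the terms by growth order. For large n, n^a · (log n)^b dominates n^a' · (log n)^b' iff a > a', or (a = a' and b > b'). Ranking the 3 terms shows the dominant one is n^(5/2) · log n. Hence f(n) ∈ Θ(n^(5/2) · log n).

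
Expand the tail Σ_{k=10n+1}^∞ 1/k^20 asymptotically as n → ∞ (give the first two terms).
Σ_{k>10n} 1/k^20 = 1/(19 · (10n)^19) − 1/(2 · (10n)^20) + O(1/(10n)^21)

Compare to the integral: ∫_{10n}^∞ x^(−20) dx = [−x^(−19)/19]_{10n}^∞ = 1/((20−1)·(10n)^19). The Euler-Maclaurin correction adds −f(10n)/2 = −1/(2·(10n)^20). Euler-Maclaurin then gives
  Σ_{k>10n} 1/k^20 = ∫_{10n}^∞ dx/x^20 − 1/(2·(10n)^20) + O(1/(10n)^21).
(Equivalently this is ζ(20) − Σ_{k≤10n} 1/k^20.)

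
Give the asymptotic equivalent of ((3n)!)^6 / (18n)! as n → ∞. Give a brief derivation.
((3n)!)^6/(18n)! ~ ((2π·3n)^(5/2) / sqrt(6)) · 6^(−6·3n)  →  0

Write N = 3n. Stirling: N! ~ sqrt(2π N)(N/e)^N and (6N)! ~ sqrt(2π·6N)·(6N/e)^(6N).
  (N!)^6/(6N)! ~ (2π N)^(6/2) (N/e)^(6N) / [sqrt(2π·6N) (6N/e)^(6N)]
     = (2π N)^(6/2) / sqrt(2π·6N) · (N/(6N))^(6N)
     = (2π N)^((6−1)/2) / sqrt(6) · 6^(−6N).
Since 6^6 > 1, the factor 6^(−6N) decays exponentially, so the ratio → 0. Substituting N = 3n gives the stated form.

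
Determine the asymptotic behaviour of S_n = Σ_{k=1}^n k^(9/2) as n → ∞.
S_n ~ (2/11) · n^(11/2)

Integral comparison: Σ_{k=1}^n k^(9/2) = ∫_0^n x^(9/2) dx + O(n^(9/2)). The integral is n^(1 + 9/2) / (1 + 9/2) = n^((9+2)/2) / ((9+2)/2) = (2/11) · n^(11/2).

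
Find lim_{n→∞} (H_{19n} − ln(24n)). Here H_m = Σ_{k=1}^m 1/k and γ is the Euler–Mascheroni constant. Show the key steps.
lim = ln(19/24) + γ

By Euler-Maclaurin, H_m = ln m + γ + O(1/m). So
  H_{19n} − ln(24n) = ln(19n) + γ − ln(24n) + O(1/n)
                       = ln(19/24) + γ + O(1/n).
Hence the limit is ln(19/24) + γ.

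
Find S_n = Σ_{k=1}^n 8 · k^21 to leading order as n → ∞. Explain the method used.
S_n ~ 4 · n^22 / 11

By integral comparison (Euler-Maclaurin), Σ_{k=1}^n 8 · k^21 = 8 · ∫_0^n x^21 dx + O(n^21) = 8 · n^22/22 = 4 · n^22 / 11 + O(n^21). (Equivalently, Faulhaber's formula gives the same leading term.)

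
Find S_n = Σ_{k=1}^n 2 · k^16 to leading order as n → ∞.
S_n ~ 2 · n^17 / 17

By integral comparison (Euler-Maclaurin), Σ_{k=1}^n 2 · k^16 = 2 · ∫_0^n x^16 dx + O(n^16) = 2 · n^17/17 + O(n^16). (Equivalently, Faulhaber's formula gives the same leading term.)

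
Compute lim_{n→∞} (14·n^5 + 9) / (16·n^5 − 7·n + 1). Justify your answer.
lim = 14/16 = 7/8

For large n the leading n^5 terms dominate both numerator and denominator. Dividing top and bottom by n^5, every other term tends to 0, leaving 14/16 = 7/8.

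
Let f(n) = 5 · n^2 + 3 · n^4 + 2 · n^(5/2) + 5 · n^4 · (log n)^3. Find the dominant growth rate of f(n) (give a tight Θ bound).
f(n) ∈ Θ(n^4 · (log n)^3)

Compare the terms by growth order. For large n, n^a · (log n)^b dominates n^a' · (log n)^b' iff a > a', or (a = a' and b > b'). Ranking the 4 terms shows the dominant one is 5 · n^4 · (log n)^3. Hence f(n) ∈ Θ(n^4 · (log n)^3).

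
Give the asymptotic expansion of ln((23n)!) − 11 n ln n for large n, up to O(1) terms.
ln((23n)!) − 11 n ln n = 12 n ln n + 23(ln 23 − 1) n + (1/2) ln(2π·23n) + O(1/n)

Stirling: ln((23n)!) = 23n ln(23n) − 23n + (1/2) ln(2π·23n) + O(1/n).
Expand 23n ln(23n) = 23n (ln n + ln 23) = 23n ln n + 23n ln 23.
Subtract 11n ln n: leading term is (23 − 11) n ln n = 12 n ln n. The next term is 23n ln 23 − 23n = 23(ln 23 − 1) n. Then the (1/2) ln(2π·23n) correction.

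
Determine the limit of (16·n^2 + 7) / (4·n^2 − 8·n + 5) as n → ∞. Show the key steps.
lim = 16/4 = 4

For large n the leading n^2 terms dominate both numerator and denominator. Dividing top and bottom by n^2, every other term tends to 0, leaving 16/4 = 4.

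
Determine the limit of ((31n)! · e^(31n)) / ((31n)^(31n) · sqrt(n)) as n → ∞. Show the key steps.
lim = sqrt(2π·31)

Stirling: (31n)! ~ sqrt(2π·31n) · (31n/e)^(31n). Hence
  (31n)! · e^(31n) / (31n)^(31n) ~ sqrt(2π·31n).
Dividing by sqrt(n): sqrt(2π·31n) / sqrt(n) = sqrt(2π·31) · n^((1−1)/2), so the limit is sqrt(2π·31).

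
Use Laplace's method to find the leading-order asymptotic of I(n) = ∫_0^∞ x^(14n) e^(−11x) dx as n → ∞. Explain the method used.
I(n) ~ (sqrt(2π·14n) / 11) · (14n/(11e))^(14n)

Write the integrand as exp(14n ln x − 11x) and set f(x) = 14n ln x − 11x. Then f'(x) = 14n/x − 11 = 0 at x* = 14n/11, and f''(x*) = −14n/x*^2 = −11^2/(14n). Laplace's method (interior maximum) gives
  I(n) ~ e^(f(x*)) · sqrt(2π / |f''(x*)|)
        = exp(14n ln(14n/11) − 14n) · sqrt(2π · 14n / 11^2)
        = (14n/11)^(14n) e^(−14n) · sqrt(2π·14n) / 11
        = (sqrt(2π·14n) / 11) · (14n/(11e))^(14n).
This matches Γ(14n+1)/11^(14n+1) with Stirling applied to Γ.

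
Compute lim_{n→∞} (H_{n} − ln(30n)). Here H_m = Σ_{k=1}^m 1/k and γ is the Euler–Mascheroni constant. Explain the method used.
lim = −ln 30 + γ

By Euler-Maclaurin, H_m = ln m + γ + O(1/m). So
  H_{n} − ln(30n) = ln(n) + γ − ln(30n) + O(1/n)
                       = ln(1/30) + γ + O(1/n).
Hence the limit is ln(1/30) + γ.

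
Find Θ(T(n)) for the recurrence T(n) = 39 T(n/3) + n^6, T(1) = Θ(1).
T(n) = Θ(n^6)

log_3 39 ≈ 3.335. f(n) = n^6 dominates n^(log_3 39) since 6 > 3.335, and the regularity condition a·f(n/b) = 39·(n/3)^6 = (39/729)·n^6 ≤ c·f(n) holds with c = 39/729 ≈ 0.0535 < 1. So this is Case 3: T(n) = Θ(f(n)) = Θ(n^6).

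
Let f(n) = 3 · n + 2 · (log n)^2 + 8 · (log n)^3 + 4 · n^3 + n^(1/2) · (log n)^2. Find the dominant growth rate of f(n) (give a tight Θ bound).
f(n) ∈ Θ(n^3)

Compare the terms by growth order. For large n, n^a · (log n)^b dominates n^a' · (log n)^b' iff a > a', or (a = a' and b > b'). Ranking the 5 terms shows the dominant one is 4 · n^3. Hence f(n) ∈ Θ(n^3).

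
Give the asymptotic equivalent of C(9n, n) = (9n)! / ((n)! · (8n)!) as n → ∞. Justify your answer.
C(9n, n) ~ (387420489/16777216)^(n) · sqrt(9/(16π·n))

Write N = n. Apply Stirling to each factorial:
  (9N)! ~ sqrt(2π·9N) · (9N/e)^(9N),
  N! ~ sqrt(2π N) · (N/e)^N,
  (8N)! ~ sqrt(2π·8N) · (8N/e)^(8N).
The exponential factors combine to (9N)^(9N) / (N^N · (8N)^(8N)) = 9^(9N)/8^(8N) = (9^9/8^8)^N = (387420489/16777216)^N.
The square-root prefactors combine to sqrt(2π·9N) / (sqrt(2π N)·sqrt(2π·8N)) = sqrt(9 / (2π·8·N)) = sqrt(9/(16π·n)).
Substituting N = n: C(9n, n) ~ (387420489/16777216)^(n) · sqrt(9/(16π·n)).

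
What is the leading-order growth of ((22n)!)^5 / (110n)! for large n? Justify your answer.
((22n)!)^5/(110n)! ~ ((2π·22n)^(4/2) / sqrt(5)) · 5^(−5·22n)  →  0

Write N = 22n. Stirling: N! ~ sqrt(2π N)(N/e)^N and (5N)! ~ sqrt(2π·5N)·(5N/e)^(5N).
  (N!)^5/(5N)! ~ (2π N)^(5/2) (N/e)^(5N) / [sqrt(2π·5N) (5N/e)^(5N)]
     = (2π N)^(5/2) / sqrt(2π·5N) · (N/(5N))^(5N)
     = (2π N)^((5−1)/2) / sqrt(5) · 5^(−5N).
Since 5^5 > 1, the factor 5^(−5N) decays exponentially, so the ratio → 0. Substituting N = 22n gives the stated form.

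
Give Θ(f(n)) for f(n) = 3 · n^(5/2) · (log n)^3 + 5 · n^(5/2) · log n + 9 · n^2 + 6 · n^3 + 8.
f(n) ∈ Θ(n^3)

Compare the terms by growth order. For large n, n^a · (log n)^b dominates n^a' · (log n)^b' iff a > a', or (a = a' and b > b'). Ranking the 5 terms shows the dominant one is 6 · n^3. Hence f(n) ∈ Θ(n^3).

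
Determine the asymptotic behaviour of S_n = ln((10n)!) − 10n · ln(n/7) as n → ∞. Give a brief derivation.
S_n ~ 10n · (ln 70 − 1) + O(ln n)

Stirling: ln((10n)!) = 10n ln(10n) − 10n + O(ln n).
  S_n = 10n ln(10n) − 10n − 10n ln(n/7) + O(ln n)
      = 10n ln(10n) − 10n ln n + 10n ln 7 − 10n + O(ln n)
      = 10n ln 10 + 10n ln 7 − 10n + O(ln n)
      = 10n (ln 70 − 1) + O(ln n).
Numerically ln(70) − 1 ≈ 3.2485.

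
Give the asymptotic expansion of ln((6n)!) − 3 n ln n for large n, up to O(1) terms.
ln((6n)!) − 3 n ln n = 3 n ln n + 6(ln 6 − 1) n + (1/2) ln(2π·6n) + O(1/n)

Stirling: ln((6n)!) = 6n ln(6n) − 6n + (1/2) ln(2π·6n) + O(1/n).
Expand 6n ln(6n) = 6n (ln n + ln 6) = 6n ln n + 6n ln 6.
Subtract 3n ln n: leading term is (6 − 3) n ln n = 3 n ln n. The next term is 6n ln 6 − 6n = 6(ln 6 − 1) n. Then the (1/2) ln(2π·6n) correction.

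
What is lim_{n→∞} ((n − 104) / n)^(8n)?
lim = e^(−832)

Rewrite as (1 − 104/n)^(8n). By the standard limit (1 + x/n)^n → e^x, we have (1 − 104/n)^n → e^(−104), and raising to the 8th power gives e^(−832).
More precisely, ln[(1 − 104/n)^(8n)] = 8n · ln(1 − 104/n) = 8n · (-104/n + O(1/n^2)) = -832 + O(1/n) → -832.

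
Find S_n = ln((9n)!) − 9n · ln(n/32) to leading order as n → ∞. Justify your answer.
S_n ~ 9n · (ln 288 − 1) + O(ln n)

Stirling: ln((9n)!) = 9n ln(9n) − 9n + O(ln n).
  S_n = 9n ln(9n) − 9n − 9n ln(n/32) + O(ln n)
      = 9n ln(9n) − 9n ln n + 9n ln 32 − 9n + O(ln n)
      = 9n ln 9 + 9n ln 32 − 9n + O(ln n)
      = 9n (ln 288 − 1) + O(ln n).
Numerically ln(288) − 1 ≈ 4.6630.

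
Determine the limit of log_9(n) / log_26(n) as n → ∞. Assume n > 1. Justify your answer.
lim = ln(26) / ln(9) = log_9(26)

Change of base: log_9(n) = ln n / ln 9 and log_26(n) = ln n / ln 26. The ratio is (ln n / ln 9) · (ln 26 / ln n) = ln 26 / ln 9, a constant independent of n. So the limit is ln 26 / ln 9 = log_9(26).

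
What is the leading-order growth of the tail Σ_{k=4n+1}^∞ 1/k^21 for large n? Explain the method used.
Σ_{k>4n} 1/k^21 ~ 1/(20 · (4n)^20)

Compare to the integral: ∫_{4n}^∞ x^(−21) dx = [−x^(−20)/20]_{4n}^∞ = 1/((21−1)·(4n)^20). Euler-Maclaurin then gives
  Σ_{k>4n} 1/k^21 = ∫_{4n}^∞ dx/x^21 − 1/(2·(4n)^21) + O(1/(4n)^22).
(Equivalently this is ζ(21) − Σ_{k≤4n} 1/k^21.)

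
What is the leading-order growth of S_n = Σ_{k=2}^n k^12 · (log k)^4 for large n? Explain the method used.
S_n ~ n^13 · (log n)^4 / 13

By integral comparison, S_n = ∫_1^n x^12 · (log x)^4 dx + O(n^12 · (log n)^4). For the integral, the leading term of ∫_1^n x^12 (log x)^4 dx is n^13/13 · (log n)^4 (by repeated integration by parts; each step lowers the log-exponent and produces a relatively O(1/log n) correction). Hence S_n ~ n^13 · (log n)^4 / 13.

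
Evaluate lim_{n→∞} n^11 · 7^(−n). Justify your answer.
lim = 0

Exponentials with base > 1 dominate every fixed polynomial: for any fixed c, n^c / 7^n → 0 as n → ∞ (e.g. by the ratio test, or by writing 7^n = e^(n ln 7) and noting e^(n ln 7) / n^c → ∞). Hence n^11 · 7^(−n) = n^11 / 7^n → 0.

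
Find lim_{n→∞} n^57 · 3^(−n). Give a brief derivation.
lim = 0

Exponentials with base > 1 dominate every fixed polynomial: for any fixed c, n^c / 3^n → 0 as n → ∞ (e.g. by the ratio test, or by writing 3^n = e^(n ln 3) and noting e^(n ln 3) / n^c → ∞). Hence n^57 · 3^(−n) = n^57 / 3^n → 0.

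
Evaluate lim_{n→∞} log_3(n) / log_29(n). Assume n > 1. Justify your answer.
lim = ln(29) / ln(3) = log_3(29)

Change of base: log_3(n) = ln n / ln 3 and log_29(n) = ln n / ln 29. The ratio is (ln n / ln 3) · (ln 29 / ln n) = ln 29 / ln 3, a constant independent of n. So the limit is ln 29 / ln 3 = log_3(29).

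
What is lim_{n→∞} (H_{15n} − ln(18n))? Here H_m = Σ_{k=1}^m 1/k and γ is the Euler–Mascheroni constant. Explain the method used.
lim = ln(5/6) + γ

By Euler-Maclaurin, H_m = ln m + γ + O(1/m). So
  H_{15n} − ln(18n) = ln(15n) + γ − ln(18n) + O(1/n)
                       = ln(15/18) + γ + O(1/n).
Hence the limit is ln(15/18) + γ (= ln(5/6)).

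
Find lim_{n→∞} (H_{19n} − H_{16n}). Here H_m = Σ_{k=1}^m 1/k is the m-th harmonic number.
lim = ln(19/16)

Euler-Maclaurin gives H_m = ln m + γ + 1/(2m) + O(1/m^2). The γ and O(1/m) terms cancel in the difference:
  H_{19n} − H_{16n} = ln(19n) − ln(16n) + O(1/n) = ln(19/16) + O(1/n).
Hence the limit is ln(19/16).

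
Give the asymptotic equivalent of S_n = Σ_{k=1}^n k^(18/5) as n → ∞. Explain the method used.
S_n ~ (5/23) · n^(23/5)

Integral comparison: Σ_{k=1}^n k^(18/5) = ∫_0^n x^(18/5) dx + O(n^(18/5)). The integral is n^(1 + 18/5) / (1 + 18/5) = n^((18+5)/5) / ((18+5)/5) = (5/23) · n^(23/5).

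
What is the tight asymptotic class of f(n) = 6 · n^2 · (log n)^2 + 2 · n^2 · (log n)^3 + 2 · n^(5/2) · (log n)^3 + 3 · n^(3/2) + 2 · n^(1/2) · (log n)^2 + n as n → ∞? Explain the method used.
f(n) ∈ Θ(n^(5/2) · (log n)^3)

Compare the terms by growth order. For large n, n^a · (log n)^b dominates n^a' · (log n)^b' iff a > a', or (a = a' and b > b'). Ranking the 6 terms shows the dominant one is 2 · n^(5/2) · (log n)^3. Hence f(n) ∈ Θ(n^(5/2) · (log n)^3).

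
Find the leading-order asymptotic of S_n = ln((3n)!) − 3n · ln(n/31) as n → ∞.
S_n ~ 3n · (ln 93 − 1) + O(ln n)

Stirling: ln((3n)!) = 3n ln(3n) − 3n + O(ln n).
  S_n = 3n ln(3n) − 3n − 3n ln(n/31) + O(ln n)
      = 3n ln(3n) − 3n ln n + 3n ln 31 − 3n + O(ln n)
      = 3n ln 3 + 3n ln 31 − 3n + O(ln n)
      = 3n (ln 93 − 1) + O(ln n).
Numerically ln(93) − 1 ≈ 3.5326.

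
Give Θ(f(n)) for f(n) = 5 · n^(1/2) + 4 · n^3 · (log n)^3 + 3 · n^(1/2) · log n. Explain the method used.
f(n) ∈ Θ(n^3 · (log n)^3)

Compare the terms by growth order. For large n, n^a · (log n)^b dominates n^a' · (log n)^b' iff a > a', or (a = a' and b > b'). Ranking the 3 terms shows the dominant one is 4 · n^3 · (log n)^3. Hence f(n) ∈ Θ(n^3 · (log n)^3).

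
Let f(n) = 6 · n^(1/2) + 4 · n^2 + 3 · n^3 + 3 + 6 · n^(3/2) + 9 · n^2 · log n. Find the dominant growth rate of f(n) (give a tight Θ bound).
f(n) ∈ Θ(n^3)

Compare the terms by growth order. For large n, n^a · (log n)^b dominates n^a' · (log n)^b' iff a > a', or (a = a' and b > b'). Ranking the 6 terms shows the dominant one is 3 · n^3. Hence f(n) ∈ Θ(n^3).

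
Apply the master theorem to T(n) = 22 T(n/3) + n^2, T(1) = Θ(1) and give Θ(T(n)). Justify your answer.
T(n) = Θ(n^(log_3 22))

Master theorem: compare f(n) = n^2 to n^(log_3 22) where log_3 22 ≈ 2.814. Since 2 < log_3 22, we have f(n) = O(n^(log_3 22 − ε)) for some ε > 0 — Case 1. Hence T(n) = Θ(n^(log_3 22)).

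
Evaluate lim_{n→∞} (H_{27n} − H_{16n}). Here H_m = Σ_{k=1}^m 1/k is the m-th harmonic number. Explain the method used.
lim = ln(27/16)

Euler-Maclaurin gives H_m = ln m + γ + 1/(2m) + O(1/m^2). The γ and O(1/m) terms cancel in the difference:
  H_{27n} − H_{16n} = ln(27n) − ln(16n) + O(1/n) = ln(27/16) + O(1/n).
Hence the limit is ln(27/16).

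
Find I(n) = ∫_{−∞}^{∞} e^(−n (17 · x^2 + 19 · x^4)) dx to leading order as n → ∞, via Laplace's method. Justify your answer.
I(n) ~ sqrt(π/(17n))

φ(x) = 17 · x^2 + 19 · x^4 has its unique global minimum at x* = 0 (since φ'(x) = 34x + 76x^3 = 0 only at x = 0 for real x with both coefficients positive, and φ → ∞ as |x| → ∞). At x* = 0, φ(0) = 0 and φ''(0) = 34. Laplace's method then gives
  I(n) ~ sqrt(2π / (n · φ''(0))) · e^(−n φ(0)) = sqrt(2π / (34n)) = sqrt(π/(17n)).
The 19 · x^4 term contributes only at subleading order (an O(1/n) relative correction).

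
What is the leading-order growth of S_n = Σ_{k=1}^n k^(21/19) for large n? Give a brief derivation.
S_n ~ (19/40) · n^(40/19)

Integral comparison: Σ_{k=1}^n k^(21/19) = ∫_0^n x^(21/19) dx + O(n^(21/19)). The integral is n^(1 + 21/19) / (1 + 21/19) = n^((21+19)/19) / ((21+19)/19) = (19/40) · n^(40/19).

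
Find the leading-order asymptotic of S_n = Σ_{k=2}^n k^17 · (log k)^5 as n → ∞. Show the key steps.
S_n ~ n^18 · (log n)^5 / 18

By integral comparison, S_n = ∫_1^n x^17 · (log x)^5 dx + O(n^17 · (log n)^5). For the integral, the leading term of ∫_1^n x^17 (log x)^5 dx is n^18/18 · (log n)^5 (by repeated integration by parts; each step lowers the log-exponent and produces a relatively O(1/log n) correction). Hence S_n ~ n^18 · (log n)^5 / 18.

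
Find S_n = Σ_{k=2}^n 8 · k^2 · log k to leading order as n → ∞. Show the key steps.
S_n ~ 8 · n^3 log n / 3 − 8 · n^3 / 9

By integral comparison, S_n = ∫_1^n 8 · x^2 · log x dx + O(n^2 · log n). For the integral, ∫ x^2 log x dx = n^3 log n / 3 − n^3/9 (integration by parts). Hence S_n ~ 8 · n^3 log n / 3 − 8 · n^3 / 9.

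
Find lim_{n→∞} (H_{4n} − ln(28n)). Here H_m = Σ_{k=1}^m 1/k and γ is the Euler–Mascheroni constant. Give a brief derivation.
lim = −ln 7 + γ

By Euler-Maclaurin, H_m = ln m + γ + O(1/m). So
  H_{4n} − ln(28n) = ln(4n) + γ − ln(28n) + O(1/n)
                       = ln(4/28) + γ + O(1/n).
Hence the limit is ln(4/28) + γ (= −ln 7).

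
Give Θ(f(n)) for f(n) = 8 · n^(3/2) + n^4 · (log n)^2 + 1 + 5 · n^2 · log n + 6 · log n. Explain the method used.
f(n) ∈ Θ(n^4 · (log n)^2)

Compare the terms by growth order. For large n, n^a · (log n)^b dominates n^a' · (log n)^b' iff a > a', or (a = a' and b > b'). Ranking the 5 terms shows the dominant one is n^4 · (log n)^2. Hence f(n) ∈ Θ(n^4 · (log n)^2).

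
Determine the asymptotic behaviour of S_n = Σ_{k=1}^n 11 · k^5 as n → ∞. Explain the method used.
S_n ~ 11 · n^6 / 6

By integral comparison (Euler-Maclaurin), Σ_{k=1}^n 11 · k^5 = 11 · ∫_0^n x^5 dx + O(n^5) = 11 · n^6/6 + O(n^5). (Equivalently, Faulhaber's formula gives the same leading term.)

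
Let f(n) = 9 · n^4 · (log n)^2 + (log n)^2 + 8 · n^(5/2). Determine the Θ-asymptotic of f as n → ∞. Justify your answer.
f(n) ∈ Θ(n^4 · (log n)^2)

Compare the terms by growth order. For large n, n^a · (log n)^b dominates n^a' · (log n)^b' iff a > a', or (a = a' and b > b'). Ranking the 3 terms shows the dominant one is 9 · n^4 · (log n)^2. Hence f(n) ∈ Θ(n^4 · (log n)^2).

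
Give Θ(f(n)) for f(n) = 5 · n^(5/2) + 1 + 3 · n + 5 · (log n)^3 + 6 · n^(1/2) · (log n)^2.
f(n) ∈ Θ(n^(5/2))

Compare the terms by growth order. For large n, n^a · (log n)^b dominates n^a' · (log n)^b' iff a > a', or (a = a' and b > b'). Ranking the 5 terms shows the dominant one is 5 · n^(5/2). Hence f(n) ∈ Θ(n^(5/2)).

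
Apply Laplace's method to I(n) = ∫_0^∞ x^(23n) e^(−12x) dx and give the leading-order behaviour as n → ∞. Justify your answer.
I(n) ~ (sqrt(2π·23n) / 12) · (23n/(12e))^(23n)

Write the integrand as exp(23n ln x − 12x) and set f(x) = 23n ln x − 12x. Then f'(x) = 23n/x − 12 = 0 at x* = 23n/12, and f''(x*) = −23n/x*^2 = −12^2/(23n). Laplace's method (interior maximum) gives
  I(n) ~ e^(f(x*)) · sqrt(2π / |f''(x*)|)
        = exp(23n ln(23n/12) − 23n) · sqrt(2π · 23n / 12^2)
        = (23n/12)^(23n) e^(−23n) · sqrt(2π·23n) / 12
        = (sqrt(2π·23n) / 12) · (23n/(12e))^(23n).
This matches Γ(23n+1)/12^(23n+1) with Stirling applied to Γ.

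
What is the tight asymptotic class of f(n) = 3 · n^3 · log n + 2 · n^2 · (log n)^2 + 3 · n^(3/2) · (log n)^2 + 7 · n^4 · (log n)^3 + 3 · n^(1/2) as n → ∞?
f(n) ∈ Θ(n^4 · (log n)^3)

Compare the terms by growth order. For large n, n^a · (log n)^b dominates n^a' · (log n)^b' iff a > a', or (a = a' and b > b'). Ranking the 5 terms shows the dominant one is 7 · n^4 · (log n)^3. Hence f(n) ∈ Θ(n^4 · (log n)^3).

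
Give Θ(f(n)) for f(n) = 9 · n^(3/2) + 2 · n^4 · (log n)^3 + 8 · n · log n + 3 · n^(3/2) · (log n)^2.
f(n) ∈ Θ(n^4 · (log n)^3)

Compare the terms by growth order. For large n, n^a · (log n)^b dominates n^a' · (log n)^b' iff a > a', or (a = a' and b > b'). Ranking the 4 terms shows the dominant one is 2 · n^4 · (log n)^3. Hence f(n) ∈ Θ(n^4 · (log n)^3).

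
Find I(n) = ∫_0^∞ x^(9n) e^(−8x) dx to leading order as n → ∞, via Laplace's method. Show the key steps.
I(n) ~ (sqrt(2π·9n) / 8) · (9n/(8e))^(9n)

Write the integrand as exp(9n ln x − 8x) and set f(x) = 9n ln x − 8x. Then f'(x) = 9n/x − 8 = 0 at x* = 9n/8, and f''(x*) = −9n/x*^2 = −8^2/(9n). Laplace's method (interior maximum) gives
  I(n) ~ e^(f(x*)) · sqrt(2π / |f''(x*)|)
        = exp(9n ln(9n/8) − 9n) · sqrt(2π · 9n / 8^2)
        = (9n/8)^(9n) e^(−9n) · sqrt(2π·9n) / 8
        = (sqrt(2π·9n) / 8) · (9n/(8e))^(9n).
This matches Γ(9n+1)/8^(9n+1) with Stirling applied to Γ.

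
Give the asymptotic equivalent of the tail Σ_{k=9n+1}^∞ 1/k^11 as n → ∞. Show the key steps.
Σ_{k>9n} 1/k^11 ~ 1/(10 · (9n)^10)

Compare to the integral: ∫_{9n}^∞ x^(−11) dx = [−x^(−10)/10]_{9n}^∞ = 1/((11−1)·(9n)^10). Euler-Maclaurin then gives
  Σ_{k>9n} 1/k^11 = ∫_{9n}^∞ dx/x^11 − 1/(2·(9n)^11) + O(1/(9n)^12).
(Equivalently this is ζ(11) − Σ_{k≤9n} 1/k^11.)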